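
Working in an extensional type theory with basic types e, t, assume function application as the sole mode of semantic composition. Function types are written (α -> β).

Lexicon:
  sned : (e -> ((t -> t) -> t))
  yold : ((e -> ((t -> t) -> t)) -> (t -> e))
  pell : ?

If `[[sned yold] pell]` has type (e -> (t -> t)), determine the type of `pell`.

[[sned yold] pell] is required to be (e -> (t -> t)). [sned yold] : (t -> e) cannot yield (e -> (t -> t)) as functor, so pell : ((t -> e) -> (e -> (t -> t))).

((t -> e) -> (e -> (t -> t)))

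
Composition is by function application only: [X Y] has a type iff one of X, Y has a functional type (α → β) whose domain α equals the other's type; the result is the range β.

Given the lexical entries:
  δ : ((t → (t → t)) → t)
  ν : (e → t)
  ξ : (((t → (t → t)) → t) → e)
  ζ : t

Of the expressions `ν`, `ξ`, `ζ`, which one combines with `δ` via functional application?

ξ

ν : (e → t) — does not combine with δ.
ξ — combines: ξ : (((t → (t → t)) → t) → e) takes δ : ((t → (t → t)) → t) as argument, giving e.
ζ : t — does not combine with δ.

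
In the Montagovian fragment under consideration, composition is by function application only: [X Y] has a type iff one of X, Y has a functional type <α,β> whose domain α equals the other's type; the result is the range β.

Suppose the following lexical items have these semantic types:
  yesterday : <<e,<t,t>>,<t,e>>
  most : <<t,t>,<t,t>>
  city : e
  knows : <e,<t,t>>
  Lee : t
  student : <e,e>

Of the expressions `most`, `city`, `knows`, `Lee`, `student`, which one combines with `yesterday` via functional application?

knows

most : <<t,t>,<t,t>> — yesterday needs <e,<t,t>>; most needs <t,t>; neither fits.
city : e — yesterday needs <e,<t,t>>; city needs nothing (atomic); neither fits.
knows — combines: yesterday : <<e,<t,t>>,<t,e>> takes knows : <e,<t,t>> as argument, giving <t,e>.
Lee : t — yesterday needs <e,<t,t>>; Lee needs nothing (atomic); neither fits.
student : <e,e> — yesterday needs <e,<t,t>>; student needs e; neither fits.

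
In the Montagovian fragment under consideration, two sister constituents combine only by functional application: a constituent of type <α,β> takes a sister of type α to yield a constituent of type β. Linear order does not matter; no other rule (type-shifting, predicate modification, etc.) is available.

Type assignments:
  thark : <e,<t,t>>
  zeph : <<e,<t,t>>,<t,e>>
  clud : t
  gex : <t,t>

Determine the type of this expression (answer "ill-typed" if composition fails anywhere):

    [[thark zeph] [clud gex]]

[thark zeph]: zeph is <<e,<t,t>>,<t,e>>, thark is <e,<t,t>>; result <t,e>.
[clud gex]: gex is <t,t>, clud is t; result t.
[[thark zeph] [clud gex]]: [thark zeph] is <t,e>, [clud gex] is t; result e.

e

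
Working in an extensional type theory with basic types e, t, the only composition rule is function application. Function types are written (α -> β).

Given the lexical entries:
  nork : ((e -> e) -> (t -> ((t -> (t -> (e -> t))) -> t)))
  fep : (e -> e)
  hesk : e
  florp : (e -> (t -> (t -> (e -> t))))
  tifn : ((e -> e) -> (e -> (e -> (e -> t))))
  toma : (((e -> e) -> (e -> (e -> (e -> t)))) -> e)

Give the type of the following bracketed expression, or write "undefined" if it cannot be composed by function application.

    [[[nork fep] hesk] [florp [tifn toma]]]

undefined

At [nork fep], nork : ((e -> e) -> (t -> ((t -> (t -> (e -> t))) -> t))) takes fep : (e -> e), giving (t -> ((t -> (t -> (e -> t))) -> t)).
At [[nork fep] hesk]: neither (t -> ((t -> (t -> (e -> t))) -> t)) nor e can take the other as argument; the node is ill-typed.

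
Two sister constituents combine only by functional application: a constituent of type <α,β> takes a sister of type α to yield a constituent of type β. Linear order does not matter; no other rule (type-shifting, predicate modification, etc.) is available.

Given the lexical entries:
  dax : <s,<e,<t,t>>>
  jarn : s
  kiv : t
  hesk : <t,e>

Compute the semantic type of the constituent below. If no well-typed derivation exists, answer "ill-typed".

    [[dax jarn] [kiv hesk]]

[dax jarn] — dax of type <s,<e,<t,t>>> combines with jarn of type s: type <e,<t,t>>.
[kiv hesk] — hesk of type <t,e> combines with kiv of type t: type e.
[[dax jarn] [kiv hesk]] — [dax jarn] of type <e,<t,t>> combines with [kiv hesk] of type e: type <t,t>.

<t,t>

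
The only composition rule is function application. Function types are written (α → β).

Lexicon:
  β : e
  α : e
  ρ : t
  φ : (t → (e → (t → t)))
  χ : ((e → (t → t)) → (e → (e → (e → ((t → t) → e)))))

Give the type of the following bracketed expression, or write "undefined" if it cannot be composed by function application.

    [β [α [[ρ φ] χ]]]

[ρ φ]: functor φ : (t → (e → (t → t))), argument ρ : t; result (e → (t → t)).
[[ρ φ] χ]: functor χ : ((e → (t → t)) → (e → (e → (e → ((t → t) → e))))), argument [ρ φ] : (e → (t → t)); result (e → (e → (e → ((t → t) → e)))).
[α [[ρ φ] χ]]: functor [[ρ φ] χ] : (e → (e → (e → ((t → t) → e)))), argument α : e; result (e → (e → ((t → t) → e))).
[β [α [[ρ φ] χ]]]: functor [α [[ρ φ] χ]] : (e → (e → ((t → t) → e))), argument β : e; result (e → ((t → t) → e)).

(e → ((t → t) → e))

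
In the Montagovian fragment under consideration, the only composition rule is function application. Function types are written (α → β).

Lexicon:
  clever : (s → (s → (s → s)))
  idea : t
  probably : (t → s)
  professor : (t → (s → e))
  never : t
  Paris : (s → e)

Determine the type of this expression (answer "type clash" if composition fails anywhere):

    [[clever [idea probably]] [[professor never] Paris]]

[idea probably]: (t → s) applied to t yields s.
[clever [idea probably]]: (s → (s → (s → s))) applied to s yields (s → (s → s)).
[professor never]: (t → (s → e)) applied to t yields (s → e).
[[professor never] Paris]: (s → e) and (s → e) cannot combine by function application — type clash.

type clash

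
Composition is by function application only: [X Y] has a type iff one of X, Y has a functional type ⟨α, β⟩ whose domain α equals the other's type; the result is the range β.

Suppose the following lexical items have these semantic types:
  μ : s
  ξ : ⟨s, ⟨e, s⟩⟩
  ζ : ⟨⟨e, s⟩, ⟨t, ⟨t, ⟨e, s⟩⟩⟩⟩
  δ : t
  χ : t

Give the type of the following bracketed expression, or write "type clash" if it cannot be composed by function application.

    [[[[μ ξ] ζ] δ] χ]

⟨e, s⟩

[μ ξ] — ξ of type ⟨s, ⟨e, s⟩⟩ combines with μ of type s: type ⟨e, s⟩.
[[μ ξ] ζ] — ζ of type ⟨⟨e, s⟩, ⟨t, ⟨t, ⟨e, s⟩⟩⟩⟩ combines with [μ ξ] of type ⟨e, s⟩: type ⟨t, ⟨t, ⟨e, s⟩⟩⟩.
[[[μ ξ] ζ] δ] — [[μ ξ] ζ] of type ⟨t, ⟨t, ⟨e, s⟩⟩⟩ combines with δ of type t: type ⟨t, ⟨e, s⟩⟩.
[[[[μ ξ] ζ] δ] χ] — [[[μ ξ] ζ] δ] of type ⟨t, ⟨e, s⟩⟩ combines with χ of type t: type ⟨e, s⟩.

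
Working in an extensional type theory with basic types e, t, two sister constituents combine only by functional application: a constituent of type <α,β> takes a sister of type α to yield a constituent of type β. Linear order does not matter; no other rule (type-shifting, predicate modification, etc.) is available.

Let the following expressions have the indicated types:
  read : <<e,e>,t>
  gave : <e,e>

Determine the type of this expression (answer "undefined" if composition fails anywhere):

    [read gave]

t

[read gave]: read is <<e,e>,t>, gave is <e,e>; result t.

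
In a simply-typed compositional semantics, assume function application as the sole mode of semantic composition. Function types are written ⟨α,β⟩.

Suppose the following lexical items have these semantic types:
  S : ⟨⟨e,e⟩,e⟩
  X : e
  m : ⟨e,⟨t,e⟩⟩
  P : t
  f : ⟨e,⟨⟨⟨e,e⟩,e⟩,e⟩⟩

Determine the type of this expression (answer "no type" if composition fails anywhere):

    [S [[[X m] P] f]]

e

[X m]: m is ⟨e,⟨t,e⟩⟩, X is e; result ⟨t,e⟩.
[[X m] P]: [X m] is ⟨t,e⟩, P is t; result e.
[[[X m] P] f]: f is ⟨e,⟨⟨⟨e,e⟩,e⟩,e⟩⟩, [[X m] P] is e; result ⟨⟨⟨e,e⟩,e⟩,e⟩.
[S [[[X m] P] f]]: [[[X m] P] f] is ⟨⟨⟨e,e⟩,e⟩,e⟩, S is ⟨⟨e,e⟩,e⟩; result e.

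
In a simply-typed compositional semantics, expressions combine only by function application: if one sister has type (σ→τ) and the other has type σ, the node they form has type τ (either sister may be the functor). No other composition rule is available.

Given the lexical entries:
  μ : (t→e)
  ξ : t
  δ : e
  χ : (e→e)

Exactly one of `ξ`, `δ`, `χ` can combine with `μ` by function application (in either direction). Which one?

ξ — combines: μ : (t→e) takes ξ : t as argument, giving e.
δ : e — μ needs t; δ needs nothing (atomic); neither fits.
χ : (e→e) — μ needs t; χ needs e; neither fits.

ξ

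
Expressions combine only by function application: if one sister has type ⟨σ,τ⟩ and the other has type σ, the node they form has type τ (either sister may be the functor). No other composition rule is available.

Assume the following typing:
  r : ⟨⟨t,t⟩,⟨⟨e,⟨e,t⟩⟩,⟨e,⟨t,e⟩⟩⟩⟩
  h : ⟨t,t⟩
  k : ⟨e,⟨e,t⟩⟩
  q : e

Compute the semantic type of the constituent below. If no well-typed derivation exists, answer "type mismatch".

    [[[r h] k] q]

⟨t,e⟩

At [r h], r : ⟨⟨t,t⟩,⟨⟨e,⟨e,t⟩⟩,⟨e,⟨t,e⟩⟩⟩⟩ takes h : ⟨t,t⟩, giving ⟨⟨e,⟨e,t⟩⟩,⟨e,⟨t,e⟩⟩⟩.
At [[r h] k], [r h] : ⟨⟨e,⟨e,t⟩⟩,⟨e,⟨t,e⟩⟩⟩ takes k : ⟨e,⟨e,t⟩⟩, giving ⟨e,⟨t,e⟩⟩.
At [[[r h] k] q], [[r h] k] : ⟨e,⟨t,e⟩⟩ takes q : e, giving ⟨t,e⟩.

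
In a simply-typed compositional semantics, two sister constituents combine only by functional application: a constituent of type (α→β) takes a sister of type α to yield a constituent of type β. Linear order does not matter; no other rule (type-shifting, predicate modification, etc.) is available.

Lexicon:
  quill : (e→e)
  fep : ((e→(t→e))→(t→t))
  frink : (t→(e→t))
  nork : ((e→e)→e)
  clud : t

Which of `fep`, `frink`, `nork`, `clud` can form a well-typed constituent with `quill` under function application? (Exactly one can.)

fep : ((e→(t→e))→(t→t)) — does not combine with quill.
frink : (t→(e→t)) — does not combine with quill.
nork — combines: nork : ((e→e)→e) takes quill : (e→e) as argument, giving e.
clud : t — does not combine with quill.

nork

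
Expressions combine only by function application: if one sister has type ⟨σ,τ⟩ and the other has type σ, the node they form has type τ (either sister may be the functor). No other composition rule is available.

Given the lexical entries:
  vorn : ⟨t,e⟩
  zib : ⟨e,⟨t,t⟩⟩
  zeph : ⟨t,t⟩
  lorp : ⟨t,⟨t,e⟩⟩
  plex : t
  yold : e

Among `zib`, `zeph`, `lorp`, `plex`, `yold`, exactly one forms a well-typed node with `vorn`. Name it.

zib : ⟨e,⟨t,t⟩⟩ — does not combine with vorn.
zeph : ⟨t,t⟩ — does not combine with vorn.
lorp : ⟨t,⟨t,e⟩⟩ — does not combine with vorn.
plex — combines: vorn : ⟨t,e⟩ takes plex : t as argument, giving e.
yold : e — does not combine with vorn.

plex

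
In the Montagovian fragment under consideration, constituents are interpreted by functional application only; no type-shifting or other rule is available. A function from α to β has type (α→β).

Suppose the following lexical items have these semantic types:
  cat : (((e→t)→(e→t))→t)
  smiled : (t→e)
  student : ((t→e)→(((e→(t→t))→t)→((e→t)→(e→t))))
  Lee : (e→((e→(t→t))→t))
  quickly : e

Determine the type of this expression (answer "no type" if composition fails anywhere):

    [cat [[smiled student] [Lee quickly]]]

t

[smiled student]: functor student : ((t→e)→(((e→(t→t))→t)→((e→t)→(e→t)))), argument smiled : (t→e); result (((e→(t→t))→t)→((e→t)→(e→t))).
[Lee quickly]: functor Lee : (e→((e→(t→t))→t)), argument quickly : e; result ((e→(t→t))→t).
[[smiled student] [Lee quickly]]: functor [smiled student] : (((e→(t→t))→t)→((e→t)→(e→t))), argument [Lee quickly] : ((e→(t→t))→t); result ((e→t)→(e→t)).
[cat [[smiled student] [Lee quickly]]]: functor cat : (((e→t)→(e→t))→t), argument [[smiled student] [Lee quickly]] : ((e→t)→(e→t)); result t.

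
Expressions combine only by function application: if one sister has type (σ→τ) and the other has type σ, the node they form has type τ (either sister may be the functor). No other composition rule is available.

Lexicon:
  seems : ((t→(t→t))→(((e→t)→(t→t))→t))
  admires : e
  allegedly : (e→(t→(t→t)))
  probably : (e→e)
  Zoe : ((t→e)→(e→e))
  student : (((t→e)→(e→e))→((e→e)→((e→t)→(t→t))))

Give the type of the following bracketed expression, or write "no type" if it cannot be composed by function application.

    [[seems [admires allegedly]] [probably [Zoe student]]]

t

At [admires allegedly], allegedly : (e→(t→(t→t))) takes admires : e, giving (t→(t→t)).
At [seems [admires allegedly]], seems : ((t→(t→t))→(((e→t)→(t→t))→t)) takes [admires allegedly] : (t→(t→t)), giving (((e→t)→(t→t))→t).
At [Zoe student], student : (((t→e)→(e→e))→((e→e)→((e→t)→(t→t)))) takes Zoe : ((t→e)→(e→e)), giving ((e→e)→((e→t)→(t→t))).
At [probably [Zoe student]], [Zoe student] : ((e→e)→((e→t)→(t→t))) takes probably : (e→e), giving ((e→t)→(t→t)).
At [[seems [admires allegedly]] [probably [Zoe student]]], [seems [admires allegedly]] : (((e→t)→(t→t))→t) takes [probably [Zoe student]] : ((e→t)→(t→t)), giving t.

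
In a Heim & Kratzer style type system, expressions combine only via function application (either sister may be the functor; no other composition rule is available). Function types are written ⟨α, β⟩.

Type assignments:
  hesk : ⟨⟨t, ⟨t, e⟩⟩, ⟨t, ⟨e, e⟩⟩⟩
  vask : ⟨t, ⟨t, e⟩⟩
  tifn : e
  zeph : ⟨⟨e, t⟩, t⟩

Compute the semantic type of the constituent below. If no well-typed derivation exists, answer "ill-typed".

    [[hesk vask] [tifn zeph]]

ill-typed

At [hesk vask], hesk : ⟨⟨t, ⟨t, e⟩⟩, ⟨t, ⟨e, e⟩⟩⟩ takes vask : ⟨t, ⟨t, e⟩⟩, giving ⟨t, ⟨e, e⟩⟩.
[tifn zeph]: e with ⟨⟨e, t⟩, t⟩ — neither is a function whose domain matches the other; composition fails here.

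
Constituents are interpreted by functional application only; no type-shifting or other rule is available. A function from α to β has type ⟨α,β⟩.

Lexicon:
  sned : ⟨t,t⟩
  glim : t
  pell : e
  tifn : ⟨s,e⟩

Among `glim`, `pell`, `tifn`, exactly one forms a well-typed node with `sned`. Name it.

glim

glim — combines: sned : ⟨t,t⟩ takes glim : t as argument, giving t.
pell : e — does not combine with sned.
tifn : ⟨s,e⟩ — does not combine with sned.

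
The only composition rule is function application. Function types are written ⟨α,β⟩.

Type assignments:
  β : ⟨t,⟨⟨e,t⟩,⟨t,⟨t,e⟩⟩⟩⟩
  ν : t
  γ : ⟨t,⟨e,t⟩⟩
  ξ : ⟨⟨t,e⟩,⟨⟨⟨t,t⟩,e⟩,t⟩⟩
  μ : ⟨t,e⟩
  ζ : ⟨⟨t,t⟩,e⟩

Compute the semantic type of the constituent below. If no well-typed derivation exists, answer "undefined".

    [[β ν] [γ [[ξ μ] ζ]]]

[β ν]: functor β : ⟨t,⟨⟨e,t⟩,⟨t,⟨t,e⟩⟩⟩⟩, argument ν : t; result ⟨⟨e,t⟩,⟨t,⟨t,e⟩⟩⟩.
[ξ μ]: functor ξ : ⟨⟨t,e⟩,⟨⟨⟨t,t⟩,e⟩,t⟩⟩, argument μ : ⟨t,e⟩; result ⟨⟨⟨t,t⟩,e⟩,t⟩.
[[ξ μ] ζ]: functor [ξ μ] : ⟨⟨⟨t,t⟩,e⟩,t⟩, argument ζ : ⟨⟨t,t⟩,e⟩; result t.
[γ [[ξ μ] ζ]]: functor γ : ⟨t,⟨e,t⟩⟩, argument [[ξ μ] ζ] : t; result ⟨e,t⟩.
[[β ν] [γ [[ξ μ] ζ]]]: functor [β ν] : ⟨⟨e,t⟩,⟨t,⟨t,e⟩⟩⟩, argument [γ [[ξ μ] ζ]] : ⟨e,t⟩; result ⟨t,⟨t,e⟩⟩.

⟨t,⟨t,e⟩⟩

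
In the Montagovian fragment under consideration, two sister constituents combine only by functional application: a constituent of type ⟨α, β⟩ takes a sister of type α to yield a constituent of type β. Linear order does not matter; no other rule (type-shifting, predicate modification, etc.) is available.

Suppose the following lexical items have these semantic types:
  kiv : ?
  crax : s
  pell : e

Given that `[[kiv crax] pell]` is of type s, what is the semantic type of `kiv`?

⟨s, ⟨e, s⟩⟩

[[kiv crax] pell] must have type s. The sister pell has type e; that is not a function onto s, so [kiv crax] must be the functor, of type ⟨e, s⟩.
[kiv crax] must have type ⟨e, s⟩. The sister crax has type s; that is not a function onto ⟨e, s⟩, so kiv must be the functor, of type ⟨s, ⟨e, s⟩⟩.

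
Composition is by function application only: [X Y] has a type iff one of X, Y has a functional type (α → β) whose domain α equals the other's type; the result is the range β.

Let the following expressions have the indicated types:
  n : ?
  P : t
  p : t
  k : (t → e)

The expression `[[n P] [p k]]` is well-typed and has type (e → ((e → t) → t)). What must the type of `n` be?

(t → (e → (e → ((e → t) → t))))

At [[n P] [p k]] (required: (e → ((e → t) → t))): [p k] is e, which is not a function with range (e → ((e → t) → t)); hence [n P] is the functor — type (e → (e → ((e → t) → t))).
At [n P] (required: (e → (e → ((e → t) → t)))): P is t, which is not a function with range (e → (e → ((e → t) → t))); hence n is the functor — type (t → (e → (e → ((e → t) → t)))).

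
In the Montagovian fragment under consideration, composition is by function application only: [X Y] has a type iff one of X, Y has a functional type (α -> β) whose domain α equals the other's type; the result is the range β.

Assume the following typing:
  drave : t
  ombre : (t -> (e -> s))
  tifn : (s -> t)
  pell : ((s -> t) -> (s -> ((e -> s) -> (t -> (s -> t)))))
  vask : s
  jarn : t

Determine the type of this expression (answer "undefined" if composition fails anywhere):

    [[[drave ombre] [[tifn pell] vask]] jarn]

[drave ombre]: (t -> (e -> s)) applied to t yields (e -> s).
[tifn pell]: ((s -> t) -> (s -> ((e -> s) -> (t -> (s -> t))))) applied to (s -> t) yields (s -> ((e -> s) -> (t -> (s -> t)))).
[[tifn pell] vask]: (s -> ((e -> s) -> (t -> (s -> t)))) applied to s yields ((e -> s) -> (t -> (s -> t))).
[[drave ombre] [[tifn pell] vask]]: ((e -> s) -> (t -> (s -> t))) applied to (e -> s) yields (t -> (s -> t)).
[[[drave ombre] [[tifn pell] vask]] jarn]: (t -> (s -> t)) applied to t yields (s -> t).

(s -> t)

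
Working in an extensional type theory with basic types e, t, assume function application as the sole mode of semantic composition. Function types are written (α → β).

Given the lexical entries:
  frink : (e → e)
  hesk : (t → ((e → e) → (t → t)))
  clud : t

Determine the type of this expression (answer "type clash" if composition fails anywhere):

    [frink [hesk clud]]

(t → t)

[hesk clud]: (t → ((e → e) → (t → t))) applied to t yields ((e → e) → (t → t)).
[frink [hesk clud]]: ((e → e) → (t → t)) applied to (e → e) yields (t → t).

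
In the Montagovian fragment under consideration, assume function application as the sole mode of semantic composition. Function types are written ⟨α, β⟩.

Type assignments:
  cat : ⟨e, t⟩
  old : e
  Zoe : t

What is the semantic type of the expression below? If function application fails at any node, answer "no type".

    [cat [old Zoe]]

no type

[old Zoe]: e and t cannot combine by function application — type clash.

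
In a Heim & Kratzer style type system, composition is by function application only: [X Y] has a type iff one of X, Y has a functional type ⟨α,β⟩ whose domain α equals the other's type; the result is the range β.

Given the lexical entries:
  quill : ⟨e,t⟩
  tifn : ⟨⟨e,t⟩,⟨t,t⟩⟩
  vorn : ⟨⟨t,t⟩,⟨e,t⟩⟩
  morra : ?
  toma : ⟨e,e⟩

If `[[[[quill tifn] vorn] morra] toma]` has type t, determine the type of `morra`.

At [[[[quill tifn] vorn] morra] toma] (required: t): toma is ⟨e,e⟩, which is not a function with range t; hence [[[quill tifn] vorn] morra] is the functor — type ⟨⟨e,e⟩,t⟩.
At [[[quill tifn] vorn] morra] (required: ⟨⟨e,e⟩,t⟩): [[quill tifn] vorn] is ⟨e,t⟩, which is not a function with range ⟨⟨e,e⟩,t⟩; hence morra is the functor — type ⟨⟨e,t⟩,⟨⟨e,e⟩,t⟩⟩.

⟨⟨e,t⟩,⟨⟨e,e⟩,t⟩⟩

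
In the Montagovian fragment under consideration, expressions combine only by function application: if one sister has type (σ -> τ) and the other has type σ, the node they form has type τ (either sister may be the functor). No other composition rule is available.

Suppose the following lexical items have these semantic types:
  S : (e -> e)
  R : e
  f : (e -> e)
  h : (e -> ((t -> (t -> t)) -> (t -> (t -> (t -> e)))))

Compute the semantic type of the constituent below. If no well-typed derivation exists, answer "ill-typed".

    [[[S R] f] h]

((t -> (t -> t)) -> (t -> (t -> (t -> e))))

[S R] — S of type (e -> e) combines with R of type e: type e.
[[S R] f] — f of type (e -> e) combines with [S R] of type e: type e.
[[[S R] f] h] — h of type (e -> ((t -> (t -> t)) -> (t -> (t -> (t -> e))))) combines with [[S R] f] of type e: type ((t -> (t -> t)) -> (t -> (t -> (t -> e)))).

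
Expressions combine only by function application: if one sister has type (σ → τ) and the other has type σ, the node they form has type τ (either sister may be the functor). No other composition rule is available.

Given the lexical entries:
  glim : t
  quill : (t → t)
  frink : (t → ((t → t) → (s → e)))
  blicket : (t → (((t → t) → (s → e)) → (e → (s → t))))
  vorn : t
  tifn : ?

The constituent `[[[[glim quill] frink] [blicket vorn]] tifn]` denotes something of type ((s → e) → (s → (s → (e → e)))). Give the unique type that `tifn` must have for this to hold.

((e → (s → t)) → ((s → e) → (s → (s → (e → e)))))

At [[[[glim quill] frink] [blicket vorn]] tifn] (required: ((s → e) → (s → (s → (e → e))))): [[[glim quill] frink] [blicket vorn]] is (e → (s → t)), which is not a function with range ((s → e) → (s → (s → (e → e)))); hence tifn is the functor — type ((e → (s → t)) → ((s → e) → (s → (s → (e → e))))).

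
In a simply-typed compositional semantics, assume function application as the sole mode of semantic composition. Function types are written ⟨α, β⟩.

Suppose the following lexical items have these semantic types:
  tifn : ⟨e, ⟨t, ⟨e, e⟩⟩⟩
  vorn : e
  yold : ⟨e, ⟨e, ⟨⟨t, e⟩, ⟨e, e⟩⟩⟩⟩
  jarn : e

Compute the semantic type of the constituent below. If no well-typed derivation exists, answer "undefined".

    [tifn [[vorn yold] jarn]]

[vorn yold]: yold is ⟨e, ⟨e, ⟨⟨t, e⟩, ⟨e, e⟩⟩⟩⟩, vorn is e; result ⟨e, ⟨⟨t, e⟩, ⟨e, e⟩⟩⟩.
[[vorn yold] jarn]: [vorn yold] is ⟨e, ⟨⟨t, e⟩, ⟨e, e⟩⟩⟩, jarn is e; result ⟨⟨t, e⟩, ⟨e, e⟩⟩.
At [tifn [[vorn yold] jarn]]: neither ⟨e, ⟨t, ⟨e, e⟩⟩⟩ nor ⟨⟨t, e⟩, ⟨e, e⟩⟩ can take the other as argument; the node is ill-typed.

undefined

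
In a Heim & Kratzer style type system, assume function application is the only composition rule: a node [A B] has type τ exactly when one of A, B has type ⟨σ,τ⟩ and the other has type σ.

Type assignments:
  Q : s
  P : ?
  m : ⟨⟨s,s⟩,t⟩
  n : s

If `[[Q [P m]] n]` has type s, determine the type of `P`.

⟨⟨⟨s,s⟩,t⟩,⟨s,⟨s,s⟩⟩⟩

For [[Q [P m]] n] to have type s with n of type s, [Q [P m]] must be the function: [Q [P m]] : ⟨s,s⟩.
For [Q [P m]] to have type ⟨s,s⟩ with Q of type s, [P m] must be the function: [P m] : ⟨s,⟨s,s⟩⟩.
For [P m] to have type ⟨s,⟨s,s⟩⟩ with m of type ⟨⟨s,s⟩,t⟩, P must be the function: P : ⟨⟨⟨s,s⟩,t⟩,⟨s,⟨s,s⟩⟩⟩.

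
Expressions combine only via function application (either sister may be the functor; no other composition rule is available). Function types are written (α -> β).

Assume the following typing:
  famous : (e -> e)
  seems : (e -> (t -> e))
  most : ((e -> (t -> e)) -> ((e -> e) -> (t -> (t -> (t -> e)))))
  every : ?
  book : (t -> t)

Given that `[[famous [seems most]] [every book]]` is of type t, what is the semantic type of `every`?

For [[famous [seems most]] [every book]] to have type t with [famous [seems most]] of type (t -> (t -> (t -> e))), [every book] must be the function: [every book] : ((t -> (t -> (t -> e))) -> t).
For [every book] to have type ((t -> (t -> (t -> e))) -> t) with book of type (t -> t), every must be the function: every : ((t -> t) -> ((t -> (t -> (t -> e))) -> t)).

((t -> t) -> ((t -> (t -> (t -> e))) -> t))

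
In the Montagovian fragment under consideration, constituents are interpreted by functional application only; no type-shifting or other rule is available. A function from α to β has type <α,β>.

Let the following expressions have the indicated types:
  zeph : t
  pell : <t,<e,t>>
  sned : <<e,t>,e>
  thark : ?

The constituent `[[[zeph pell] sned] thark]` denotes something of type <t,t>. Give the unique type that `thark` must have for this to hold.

[[[zeph pell] sned] thark] must have type <t,t>. The sister [[zeph pell] sned] has type e; that is not a function onto <t,t>, so thark must be the functor, of type <e,<t,t>>.

<e,<t,t>>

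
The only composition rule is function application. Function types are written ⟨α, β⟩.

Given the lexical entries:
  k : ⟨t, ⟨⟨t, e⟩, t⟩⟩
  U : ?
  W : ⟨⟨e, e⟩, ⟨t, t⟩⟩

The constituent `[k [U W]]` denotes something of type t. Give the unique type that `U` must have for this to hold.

[k [U W]] must have type t. The sister k has type ⟨t, ⟨⟨t, e⟩, t⟩⟩; that is not a function onto t, so [U W] must be the functor, of type ⟨⟨t, ⟨⟨t, e⟩, t⟩⟩, t⟩.
[U W] must have type ⟨⟨t, ⟨⟨t, e⟩, t⟩⟩, t⟩. The sister W has type ⟨⟨e, e⟩, ⟨t, t⟩⟩; that is not a function onto ⟨⟨t, ⟨⟨t, e⟩, t⟩⟩, t⟩, so U must be the functor, of type ⟨⟨⟨e, e⟩, ⟨t, t⟩⟩, ⟨⟨t, ⟨⟨t, e⟩, t⟩⟩, t⟩⟩.

⟨⟨⟨e, e⟩, ⟨t, t⟩⟩, ⟨⟨t, ⟨⟨t, e⟩, t⟩⟩, t⟩⟩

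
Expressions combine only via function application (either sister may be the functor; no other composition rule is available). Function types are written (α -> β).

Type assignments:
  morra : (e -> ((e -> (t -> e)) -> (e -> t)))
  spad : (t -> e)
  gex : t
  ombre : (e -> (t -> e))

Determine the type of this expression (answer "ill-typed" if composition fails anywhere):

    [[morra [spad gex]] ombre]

[spad gex]: (t -> e) applied to t yields e.
[morra [spad gex]]: (e -> ((e -> (t -> e)) -> (e -> t))) applied to e yields ((e -> (t -> e)) -> (e -> t)).
[[morra [spad gex]] ombre]: ((e -> (t -> e)) -> (e -> t)) applied to (e -> (t -> e)) yields (e -> t).

(e -> t)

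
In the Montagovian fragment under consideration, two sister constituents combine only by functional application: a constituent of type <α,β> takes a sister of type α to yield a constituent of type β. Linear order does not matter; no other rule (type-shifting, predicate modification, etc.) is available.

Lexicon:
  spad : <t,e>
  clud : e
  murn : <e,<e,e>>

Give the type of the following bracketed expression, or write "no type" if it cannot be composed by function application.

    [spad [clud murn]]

no type

[clud murn] — murn of type <e,<e,e>> combines with clud of type e: type <e,e>.
At [spad [clud murn]]: neither <t,e> nor <e,e> can take the other as argument; the node is ill-typed.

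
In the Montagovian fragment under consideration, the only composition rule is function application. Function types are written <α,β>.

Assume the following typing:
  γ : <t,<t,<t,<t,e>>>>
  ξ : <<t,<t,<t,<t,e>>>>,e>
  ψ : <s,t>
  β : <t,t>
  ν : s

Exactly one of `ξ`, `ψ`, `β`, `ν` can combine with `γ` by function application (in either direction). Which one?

ξ

ξ — combines: ξ : <<t,<t,<t,<t,e>>>>,e> takes γ : <t,<t,<t,<t,e>>>> as argument, giving e.
ψ : <s,t> — no; γ wants t, and ψ wants s.
β : <t,t> — no; γ wants t, and β wants t.
ν : s — no; γ wants t, and ν wants nothing (atomic).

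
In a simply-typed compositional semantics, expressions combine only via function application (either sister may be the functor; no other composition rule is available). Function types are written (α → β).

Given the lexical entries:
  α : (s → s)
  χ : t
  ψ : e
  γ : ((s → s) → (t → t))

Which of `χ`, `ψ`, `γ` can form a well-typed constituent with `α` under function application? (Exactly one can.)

γ

χ : t — neither side's domain matches the other.
ψ : e — neither side's domain matches the other.
γ — combines: γ : ((s → s) → (t → t)) takes α : (s → s) as argument, giving (t → t).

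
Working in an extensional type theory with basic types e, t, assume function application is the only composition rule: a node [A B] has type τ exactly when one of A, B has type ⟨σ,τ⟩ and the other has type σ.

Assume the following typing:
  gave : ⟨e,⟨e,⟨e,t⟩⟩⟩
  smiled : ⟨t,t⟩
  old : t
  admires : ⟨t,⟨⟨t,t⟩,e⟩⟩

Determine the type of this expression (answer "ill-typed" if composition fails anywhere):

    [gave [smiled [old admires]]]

⟨e,⟨e,t⟩⟩

[old admires]: functor admires : ⟨t,⟨⟨t,t⟩,e⟩⟩, argument old : t; result ⟨⟨t,t⟩,e⟩.
[smiled [old admires]]: functor [old admires] : ⟨⟨t,t⟩,e⟩, argument smiled : ⟨t,t⟩; result e.
[gave [smiled [old admires]]]: functor gave : ⟨e,⟨e,⟨e,t⟩⟩⟩, argument [smiled [old admires]] : e; result ⟨e,⟨e,t⟩⟩.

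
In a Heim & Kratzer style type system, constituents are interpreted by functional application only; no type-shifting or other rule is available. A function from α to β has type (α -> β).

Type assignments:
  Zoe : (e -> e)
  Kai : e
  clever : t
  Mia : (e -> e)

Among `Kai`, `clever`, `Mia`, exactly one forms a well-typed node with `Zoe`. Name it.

Kai — combines: Zoe : (e -> e) takes Kai : e as argument, giving e.
clever : t — does not combine with Zoe.
Mia : (e -> e) — does not combine with Zoe.

Kai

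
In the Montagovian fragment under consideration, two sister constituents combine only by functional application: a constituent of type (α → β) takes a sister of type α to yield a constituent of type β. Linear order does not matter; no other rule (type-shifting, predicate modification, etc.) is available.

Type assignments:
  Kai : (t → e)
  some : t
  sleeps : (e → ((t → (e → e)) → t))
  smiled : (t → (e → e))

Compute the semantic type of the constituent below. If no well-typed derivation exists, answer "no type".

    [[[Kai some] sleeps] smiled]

[Kai some] — Kai of type (t → e) combines with some of type t: type e.
[[Kai some] sleeps] — sleeps of type (e → ((t → (e → e)) → t)) combines with [Kai some] of type e: type ((t → (e → e)) → t).
[[[Kai some] sleeps] smiled] — [[Kai some] sleeps] of type ((t → (e → e)) → t) combines with smiled of type (t → (e → e)): type t.

t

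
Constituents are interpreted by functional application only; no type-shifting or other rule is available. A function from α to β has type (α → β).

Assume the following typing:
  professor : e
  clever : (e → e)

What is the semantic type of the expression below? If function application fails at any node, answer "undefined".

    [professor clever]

e

[professor clever]: functor clever : (e → e), argument professor : e; result e.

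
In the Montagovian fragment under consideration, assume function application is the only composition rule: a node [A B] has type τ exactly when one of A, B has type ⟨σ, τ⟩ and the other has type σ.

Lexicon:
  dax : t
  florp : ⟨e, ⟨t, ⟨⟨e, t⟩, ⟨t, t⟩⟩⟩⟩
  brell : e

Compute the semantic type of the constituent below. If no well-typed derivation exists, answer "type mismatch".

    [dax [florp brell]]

[florp brell]: ⟨e, ⟨t, ⟨⟨e, t⟩, ⟨t, t⟩⟩⟩⟩ applied to e yields ⟨t, ⟨⟨e, t⟩, ⟨t, t⟩⟩⟩.
[dax [florp brell]]: ⟨t, ⟨⟨e, t⟩, ⟨t, t⟩⟩⟩ applied to t yields ⟨⟨e, t⟩, ⟨t, t⟩⟩.

⟨⟨e, t⟩, ⟨t, t⟩⟩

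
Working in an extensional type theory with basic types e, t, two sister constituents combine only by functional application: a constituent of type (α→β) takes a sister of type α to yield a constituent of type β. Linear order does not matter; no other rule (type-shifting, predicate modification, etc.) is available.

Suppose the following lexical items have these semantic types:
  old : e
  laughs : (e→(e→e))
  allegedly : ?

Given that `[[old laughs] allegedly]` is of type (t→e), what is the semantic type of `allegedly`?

[[old laughs] allegedly] is required to be (t→e). [old laughs] : (e→e) cannot yield (t→e) as functor, so allegedly : ((e→e)→(t→e)).

((e→e)→(t→e))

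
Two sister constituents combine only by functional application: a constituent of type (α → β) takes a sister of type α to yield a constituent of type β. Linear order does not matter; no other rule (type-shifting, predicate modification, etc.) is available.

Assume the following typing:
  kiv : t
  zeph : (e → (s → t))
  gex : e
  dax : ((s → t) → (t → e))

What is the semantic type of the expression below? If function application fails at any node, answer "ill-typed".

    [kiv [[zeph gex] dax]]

e

[zeph gex] — zeph of type (e → (s → t)) combines with gex of type e: type (s → t).
[[zeph gex] dax] — dax of type ((s → t) → (t → e)) combines with [zeph gex] of type (s → t): type (t → e).
[kiv [[zeph gex] dax]] — [[zeph gex] dax] of type (t → e) combines with kiv of type t: type e.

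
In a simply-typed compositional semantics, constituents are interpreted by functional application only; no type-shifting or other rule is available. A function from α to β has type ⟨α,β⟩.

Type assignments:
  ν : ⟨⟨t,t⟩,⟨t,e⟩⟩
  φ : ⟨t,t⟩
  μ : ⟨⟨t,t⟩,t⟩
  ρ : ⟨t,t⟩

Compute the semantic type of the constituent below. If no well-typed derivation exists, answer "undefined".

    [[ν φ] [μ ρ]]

e

[ν φ] — ν of type ⟨⟨t,t⟩,⟨t,e⟩⟩ combines with φ of type ⟨t,t⟩: type ⟨t,e⟩.
[μ ρ] — μ of type ⟨⟨t,t⟩,t⟩ combines with ρ of type ⟨t,t⟩: type t.
[[ν φ] [μ ρ]] — [ν φ] of type ⟨t,e⟩ combines with [μ ρ] of type t: type e.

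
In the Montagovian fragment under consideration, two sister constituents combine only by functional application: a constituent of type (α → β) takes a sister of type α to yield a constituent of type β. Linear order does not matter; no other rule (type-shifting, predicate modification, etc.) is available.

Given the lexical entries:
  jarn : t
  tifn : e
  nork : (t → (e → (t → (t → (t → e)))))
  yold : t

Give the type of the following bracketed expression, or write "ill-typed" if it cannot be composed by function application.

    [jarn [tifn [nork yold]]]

[nork yold]: nork is (t → (e → (t → (t → (t → e))))), yold is t; result (e → (t → (t → (t → e)))).
[tifn [nork yold]]: [nork yold] is (e → (t → (t → (t → e)))), tifn is e; result (t → (t → (t → e))).
[jarn [tifn [nork yold]]]: [tifn [nork yold]] is (t → (t → (t → e))), jarn is t; result (t → (t → e)).

(t → (t → e))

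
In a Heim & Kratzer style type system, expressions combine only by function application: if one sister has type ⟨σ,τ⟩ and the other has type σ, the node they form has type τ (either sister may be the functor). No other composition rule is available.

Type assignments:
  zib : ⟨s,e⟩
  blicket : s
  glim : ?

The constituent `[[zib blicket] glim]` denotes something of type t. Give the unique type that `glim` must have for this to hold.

[[zib blicket] glim] must have type t. The sister [zib blicket] has type e; that is not a function onto t, so glim must be the functor, of type ⟨e,t⟩.

⟨e,t⟩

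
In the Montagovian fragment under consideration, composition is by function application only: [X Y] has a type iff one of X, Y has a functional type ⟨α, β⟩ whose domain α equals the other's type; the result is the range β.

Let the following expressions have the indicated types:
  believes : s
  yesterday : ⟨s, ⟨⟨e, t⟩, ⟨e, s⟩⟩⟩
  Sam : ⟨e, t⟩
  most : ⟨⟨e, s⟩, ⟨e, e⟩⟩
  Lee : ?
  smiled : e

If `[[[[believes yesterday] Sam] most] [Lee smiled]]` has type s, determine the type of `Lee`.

[[[[believes yesterday] Sam] most] [Lee smiled]] is required to be s. [[[believes yesterday] Sam] most] : ⟨e, e⟩ cannot yield s as functor, so [Lee smiled] : ⟨⟨e, e⟩, s⟩.
[Lee smiled] is required to be ⟨⟨e, e⟩, s⟩. smiled : e cannot yield ⟨⟨e, e⟩, s⟩ as functor, so Lee : ⟨e, ⟨⟨e, e⟩, s⟩⟩.

⟨e, ⟨⟨e, e⟩, s⟩⟩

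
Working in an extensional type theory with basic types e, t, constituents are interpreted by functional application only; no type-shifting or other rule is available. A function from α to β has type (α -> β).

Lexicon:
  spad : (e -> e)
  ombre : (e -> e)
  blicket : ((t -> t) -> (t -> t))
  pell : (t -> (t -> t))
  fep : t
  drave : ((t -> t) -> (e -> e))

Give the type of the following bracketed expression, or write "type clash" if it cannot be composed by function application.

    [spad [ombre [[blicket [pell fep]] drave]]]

[pell fep] — pell of type (t -> (t -> t)) combines with fep of type t: type (t -> t).
[blicket [pell fep]] — blicket of type ((t -> t) -> (t -> t)) combines with [pell fep] of type (t -> t): type (t -> t).
[[blicket [pell fep]] drave] — drave of type ((t -> t) -> (e -> e)) combines with [blicket [pell fep]] of type (t -> t): type (e -> e).
[ombre [[blicket [pell fep]] drave]]: (e -> e) and (e -> e) cannot combine by function application — type clash.

type clash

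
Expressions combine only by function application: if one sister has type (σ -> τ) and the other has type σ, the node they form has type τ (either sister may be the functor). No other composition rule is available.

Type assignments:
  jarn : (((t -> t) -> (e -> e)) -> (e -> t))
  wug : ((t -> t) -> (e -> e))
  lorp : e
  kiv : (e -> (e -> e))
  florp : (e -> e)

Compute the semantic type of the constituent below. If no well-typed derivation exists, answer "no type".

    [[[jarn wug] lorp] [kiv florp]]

no type

[jarn wug]: (((t -> t) -> (e -> e)) -> (e -> t)) applied to ((t -> t) -> (e -> e)) yields (e -> t).
[[jarn wug] lorp]: (e -> t) applied to e yields t.
[kiv florp]: (e -> (e -> e)) and (e -> e) cannot combine by function application — type clash.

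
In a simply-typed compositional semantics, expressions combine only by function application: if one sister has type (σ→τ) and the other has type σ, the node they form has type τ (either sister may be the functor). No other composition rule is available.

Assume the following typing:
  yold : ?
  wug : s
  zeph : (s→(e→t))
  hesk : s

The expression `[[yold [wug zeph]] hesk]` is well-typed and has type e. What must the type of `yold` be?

For [[yold [wug zeph]] hesk] to have type e with hesk of type s, [yold [wug zeph]] must be the function: [yold [wug zeph]] : (s→e).
For [yold [wug zeph]] to have type (s→e) with [wug zeph] of type (e→t), yold must be the function: yold : ((e→t)→(s→e)).

((e→t)→(s→e))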